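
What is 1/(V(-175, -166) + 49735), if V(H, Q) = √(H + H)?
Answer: 1421/70673445 - I*√14/494714115 ≈ 2.0107e-5 - 7.5633e-9*I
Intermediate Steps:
V(H, Q) = √2*√H (V(H, Q) = √(2*H) = √2*√H)
1/(V(-175, -166) + 49735) = 1/(√2*√(-175) + 49735) = 1/(√2*(5*I*√7) + 49735) = 1/(5*I*√14 + 49735) = 1/(49735 + 5*I*√14)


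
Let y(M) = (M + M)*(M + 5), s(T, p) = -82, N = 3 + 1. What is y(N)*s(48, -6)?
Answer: -5904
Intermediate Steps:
N = 4
y(M) = 2*M*(5 + M) (y(M) = (2*M)*(5 + M) = 2*M*(5 + M))
y(N)*s(48, -6) = (2*4*(5 + 4))*(-82) = (2*4*9)*(-82) = 72*(-82) = -5904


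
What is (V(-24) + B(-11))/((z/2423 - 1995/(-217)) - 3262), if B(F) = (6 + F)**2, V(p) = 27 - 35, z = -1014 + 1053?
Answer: -1276921/244326842 ≈ -0.0052263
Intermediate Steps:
z = 39
V(p) = -8
(V(-24) + B(-11))/((z/2423 - 1995/(-217)) - 3262) = (-8 + (6 - 11)**2)/((39/2423 - 1995/(-217)) - 3262) = (-8 + (-5)**2)/((39*(1/2423) - 1995*(-1/217)) - 3262) = (-8 + 25)/((39/2423 + 285/31) - 3262) = 17/(691764/75113 - 3262) = 17/(-244326842/75113) = 17*(-75113/244326842) = -1276921/244326842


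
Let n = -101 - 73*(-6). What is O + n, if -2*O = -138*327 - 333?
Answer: 46133/2 ≈ 23067.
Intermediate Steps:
n = 337 (n = -101 + 438 = 337)
O = 45459/2 (O = -(-138*327 - 333)/2 = -(-45126 - 333)/2 = -½*(-45459) = 45459/2 ≈ 22730.)
O + n = 45459/2 + 337 = 46133/2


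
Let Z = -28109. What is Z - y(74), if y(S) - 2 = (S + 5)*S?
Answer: -33957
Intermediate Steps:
y(S) = 2 + S*(5 + S) (y(S) = 2 + (S + 5)*S = 2 + (5 + S)*S = 2 + S*(5 + S))
Z - y(74) = -28109 - (2 + 74² + 5*74) = -28109 - (2 + 5476 + 370) = -28109 - 1*5848 = -28109 - 5848 = -33957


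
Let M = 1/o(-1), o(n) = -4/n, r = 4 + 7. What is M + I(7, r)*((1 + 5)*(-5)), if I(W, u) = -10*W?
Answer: 8401/4 ≈ 2100.3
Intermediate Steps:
r = 11
M = ¼ (M = 1/(-4/(-1)) = 1/(-4*(-1)) = 1/4 = ¼ ≈ 0.25000)
M + I(7, r)*((1 + 5)*(-5)) = ¼ + (-10*7)*((1 + 5)*(-5)) = ¼ - 420*(-5) = ¼ - 70*(-30) = ¼ + 2100 = 8401/4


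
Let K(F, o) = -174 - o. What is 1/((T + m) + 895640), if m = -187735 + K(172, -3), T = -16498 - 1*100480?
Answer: 1/590756 ≈ 1.6927e-6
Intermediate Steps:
T = -116978 (T = -16498 - 100480 = -116978)
m = -187906 (m = -187735 + (-174 - 1*(-3)) = -187735 + (-174 + 3) = -187735 - 171 = -187906)
1/((T + m) + 895640) = 1/((-116978 - 187906) + 895640) = 1/(-304884 + 895640) = 1/590756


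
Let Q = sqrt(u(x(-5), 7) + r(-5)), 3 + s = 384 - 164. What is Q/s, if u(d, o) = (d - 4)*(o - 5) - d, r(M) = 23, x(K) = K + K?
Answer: sqrt(5)/217 ≈ 0.010304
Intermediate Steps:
x(K) = 2*K
u(d, o) = -d + (-5 + o)*(-4 + d) (u(d, o) = (-4 + d)*(-5 + o) - d = (-5 + o)*(-4 + d) - d = -d + (-5 + o)*(-4 + d))
s = 217 (s = -3 + (384 - 164) = -3 + 220 = 217)
Q = sqrt(5) (Q = sqrt((20 - 12*(-5) - 4*7 + (2*(-5))*7) + 23) = sqrt((20 - 6*(-10) - 28 - 10*7) + 23) = sqrt((20 + 60 - 28 - 70) + 23) = sqrt(-18 + 23) = sqrt(5) ≈ 2.2361)
Q/s = sqrt(5)/217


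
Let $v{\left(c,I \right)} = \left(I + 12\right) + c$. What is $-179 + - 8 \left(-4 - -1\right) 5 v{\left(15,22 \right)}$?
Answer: $5701$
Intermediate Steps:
$v{\left(c,I \right)} = 12 + I + c$ ($v{\left(c,I \right)} = \left(12 + I\right) + c = 12 + I + c$)
$-179 + - 8 \left(-4 - -1\right) 5 v{\left(15,22 \right)} = -179 + - 8 \left(-4 - -1\right) 5 \left(12 + 22 + 15\right) = -179 + - 8 \left(-4 + 1\right) 5 \cdot 49 = -179 + \left(-8\right) \left(-3\right) 5 \cdot 49 = -179 + 24 \cdot 5 \cdot 49 = -179 + 120 \cdot 49 = -179 + 5880 = 5701$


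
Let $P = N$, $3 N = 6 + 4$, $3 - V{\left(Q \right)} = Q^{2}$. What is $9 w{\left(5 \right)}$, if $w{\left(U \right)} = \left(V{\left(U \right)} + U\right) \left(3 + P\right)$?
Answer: $-969$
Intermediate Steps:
$V{\left(Q \right)} = 3 - Q^{2}$
$N = \frac{10}{3}$ ($N = \frac{6 + 4}{3} = \frac{1}{3} \cdot 10 = \frac{10}{3} \approx 3.3333$)
$P = \frac{10}{3} \approx 3.3333$
$w{\left(U \right)} = 19 - \frac{19 U^{2}}{3} + \frac{19 U}{3}$ ($w{\left(U \right)} = \left(\left(3 - U^{2}\right) + U\right) \left(3 + \frac{10}{3}\right) = \left(3 + U - U^{2}\right) \frac{19}{3} = 19 - \frac{19 U^{2}}{3} + \frac{19 U}{3}$)
$9 w{\left(5 \right)} = 9 \left(19 - \frac{19 \cdot 5^{2}}{3} + \frac{19}{3} \cdot 5\right) = 9 \left(19 - \frac{475}{3} + \frac{95}{3}\right) = 9 \left(- \frac{323}{3}\right) = -969$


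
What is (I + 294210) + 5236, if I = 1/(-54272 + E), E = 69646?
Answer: 4603682805/15374 ≈ 2.9945e+5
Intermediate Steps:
I = 1/15374 (I = 1/(-54272 + 69646) = 1/15374 ≈ 6.5045e-5)
(I + 294210) + 5236 = (1/15374 + 294210) + 5236 = 4523184541/15374 + 5236 = 4603682805/15374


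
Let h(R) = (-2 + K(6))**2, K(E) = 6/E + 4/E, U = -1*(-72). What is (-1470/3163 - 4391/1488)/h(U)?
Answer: -48228279/1568848 ≈ -30.741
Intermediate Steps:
U = 72
K(E) = 10/E
h(R) = 1/9 (h(R) = (-2 + 10/6)**2 = (-2 + 10*(1/6))**2 = (-2 + 5/3)**2 = (-1/3)**2 = 1/9)
(-1470/3163 - 4391/1488)/h(U) = (-1470/3163 - 4391/1488)/(1/9) = (-1470*1/3163 - 4391*1/1488)*9 = (-1470/3163 - 4391/1488)*9 = -16076093/4706544*9 = -48228279/1568848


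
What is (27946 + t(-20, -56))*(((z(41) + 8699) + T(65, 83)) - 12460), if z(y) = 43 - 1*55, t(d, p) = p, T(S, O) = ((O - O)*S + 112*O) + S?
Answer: 155849320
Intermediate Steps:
T(S, O) = S + 112*O (T(S, O) = (0*S + 112*O) + S = (0 + 112*O) + S = 112*O + S = S + 112*O)
z(y) = -12 (z(y) = 43 - 55 = -12)
(27946 + t(-20, -56))*(((z(41) + 8699) + T(65, 83)) - 12460) = (27946 - 56)*(((-12 + 8699) + (65 + 112*83)) - 12460) = 27890*((8687 + (65 + 9296)) - 12460) = 27890*((8687 + 9361) - 12460) = 27890*(18048 - 12460) = 27890*5588 = 155849320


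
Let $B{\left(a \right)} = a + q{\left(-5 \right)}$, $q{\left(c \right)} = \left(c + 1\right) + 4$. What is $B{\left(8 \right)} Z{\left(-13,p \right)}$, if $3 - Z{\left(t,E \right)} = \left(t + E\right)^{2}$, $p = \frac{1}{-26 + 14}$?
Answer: $- \frac{24217}{18} \approx -1345.4$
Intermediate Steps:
$p = - \frac{1}{12}$ ($p = \frac{1}{-12} = - \frac{1}{12} \approx -0.083333$)
$q{\left(c \right)} = 5 + c$ ($q{\left(c \right)} = \left(1 + c\right) + 4 = 5 + c$)
$B{\left(a \right)} = a$ ($B{\left(a \right)} = a + \left(5 - 5\right) = a + 0 = a$)
$Z{\left(t,E \right)} = 3 - \left(E + t\right)^{2}$ ($Z{\left(t,E \right)} = 3 - \left(t + E\right)^{2} = 3 - \left(E + t\right)^{2}$)
$B{\left(8 \right)} Z{\left(-13,p \right)} = 8 \left(3 - \left(- \frac{1}{12} - 13\right)^{2}\right) = 8 \left(3 - \left(- \frac{157}{12}\right)^{2}\right) = 8 \left(3 - \frac{24649}{144}\right) = 8 \left(- \frac{24217}{144}\right) = - \frac{24217}{18}$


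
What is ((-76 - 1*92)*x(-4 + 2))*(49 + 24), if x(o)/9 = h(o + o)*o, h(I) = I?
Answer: -883008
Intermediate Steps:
x(o) = 18*o² (x(o) = 9*((o + o)*o) = 9*((2*o)*o) = 9*(2*o²) = 18*o²)
((-76 - 1*92)*x(-4 + 2))*(49 + 24) = ((-76 - 1*92)*(18*(-4 + 2)²))*(49 + 24) = ((-76 - 92)*(18*(-2)²))*73 = -3024*4*73 = -168*72*73 = -12096*73 = -883008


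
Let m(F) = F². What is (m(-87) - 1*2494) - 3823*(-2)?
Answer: 12721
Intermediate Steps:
(m(-87) - 1*2494) - 3823*(-2) = ((-87)² - 1*2494) - 3823*(-2) = (7569 - 2494) + 7646 = 5075 + 7646 = 12721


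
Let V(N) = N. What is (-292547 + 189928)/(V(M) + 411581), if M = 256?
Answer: -102619/411837 ≈ -0.24917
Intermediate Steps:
(-292547 + 189928)/(V(M) + 411581) = (-292547 + 189928)/(256 + 411581) = -102619/411837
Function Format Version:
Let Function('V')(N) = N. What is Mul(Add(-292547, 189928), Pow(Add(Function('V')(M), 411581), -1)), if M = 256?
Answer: Rational(-102619, 411837) ≈ -0.24917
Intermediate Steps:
Mul(Add(-292547, 189928), Pow(Add(Function('V')(M), 411581), -1)) = Mul(Add(-292547, 189928), Pow(Add(256, 411581), -1)) = Mul(-102619, Pow(411837, -1)) = Mul(-102619, Rational(1, 411837)) = Rational(-102619, 411837)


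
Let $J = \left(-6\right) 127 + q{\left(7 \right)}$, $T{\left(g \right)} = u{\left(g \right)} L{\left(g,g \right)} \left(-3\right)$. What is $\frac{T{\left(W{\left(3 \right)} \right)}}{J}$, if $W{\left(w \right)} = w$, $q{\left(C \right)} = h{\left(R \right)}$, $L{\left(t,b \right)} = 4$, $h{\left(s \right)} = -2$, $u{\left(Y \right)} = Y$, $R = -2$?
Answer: $\frac{9}{191} \approx 0.04712$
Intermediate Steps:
$q{\left(C \right)} = -2$
$T{\left(g \right)} = - 12 g$ ($T{\left(g \right)} = g 4 \left(-3\right) = 4 g \left(-3\right) = - 12 g$)
$J = -764$ ($J = \left(-6\right) 127 - 2 = -762 - 2 = -764$)
$\frac{T{\left(W{\left(3 \right)} \right)}}{J} = \frac{\left(-12\right) 3}{-764} = \left(-36\right) \left(- \frac{1}{764}\right) = \frac{9}{191}$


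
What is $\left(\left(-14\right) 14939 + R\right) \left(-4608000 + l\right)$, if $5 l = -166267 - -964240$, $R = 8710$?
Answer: $\frac{4458102923772}{5} \approx 8.9162 \cdot 10^{11}$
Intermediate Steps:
$l = \frac{797973}{5}$ ($l = \frac{-166267 - -964240}{5} = \frac{-166267 + 964240}{5} = \frac{1}{5} \cdot 797973 = \frac{797973}{5} \approx 1.5959 \cdot 10^{5}$)
$\left(\left(-14\right) 14939 + R\right) \left(-4608000 + l\right) = \left(\left(-14\right) 14939 + 8710\right) \left(-4608000 + \frac{797973}{5}\right) = \left(-209146 + 8710\right) \left(- \frac{22242027}{5}\right) = \left(-200436\right) \left(- \frac{22242027}{5}\right) = \frac{4458102923772}{5}$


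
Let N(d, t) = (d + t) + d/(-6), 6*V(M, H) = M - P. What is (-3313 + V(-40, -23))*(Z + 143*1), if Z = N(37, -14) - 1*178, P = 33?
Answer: 2174659/36 ≈ 60407.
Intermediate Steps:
V(M, H) = -11/2 + M/6 (V(M, H) = (M - 1*33)/6 = (M - 33)/6 = (-33 + M)/6 = -11/2 + M/6)
N(d, t) = t + 5*d/6 (N(d, t) = (d + t) + d*(-⅙) = (d + t) - d/6 = t + 5*d/6)
Z = -967/6 (Z = (-14 + (⅚)*37) - 1*178 = (-14 + 185/6) - 178 = 101/6 - 178 = -967/6 ≈ -161.17)
(-3313 + V(-40, -23))*(Z + 143*1) = (-3313 + (-11/2 + (⅙)*(-40)))*(-967/6 + 143*1) = (-3313 + (-11/2 - 20/3))*(-967/6 + 143) = (-3313 - 73/6)*(-109/6) = -19951/6*(-109/6) = 2174659/36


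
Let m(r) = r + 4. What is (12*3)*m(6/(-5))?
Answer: 504/5 ≈ 100.80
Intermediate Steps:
m(r) = 4 + r
(12*3)*m(6/(-5)) = (12*3)*(4 + 6/(-5)) = 36*(4 + 6*(-⅕)) = 36*(4 - 6/5) = 36*(14/5) = 504/5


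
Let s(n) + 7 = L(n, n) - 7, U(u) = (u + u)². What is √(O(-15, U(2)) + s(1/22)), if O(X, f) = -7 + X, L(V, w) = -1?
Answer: I*√37 ≈ 6.0828*I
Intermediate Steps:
U(u) = 4*u² (U(u) = (2*u)² = 4*u²)
s(n) = -15 (s(n) = -7 + (-1 - 7) = -7 - 8 = -15)
√(O(-15, U(2)) + s(1/22)) = √((-7 - 15) - 15) = √(-22 - 15) = √(-37) = I*√37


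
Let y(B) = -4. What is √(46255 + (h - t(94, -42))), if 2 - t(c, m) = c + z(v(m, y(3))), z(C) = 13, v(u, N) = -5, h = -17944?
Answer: 16*√111 ≈ 168.57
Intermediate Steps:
t(c, m) = -11 - c (t(c, m) = 2 - (c + 13) = 2 - (13 + c) = 2 + (-13 - c) = -11 - c)
√(46255 + (h - t(94, -42))) = √(46255 + (-17944 - (-11 - 1*94))) = √(46255 + (-17944 - (-11 - 94))) = √(46255 + (-17944 - 1*(-105))) = √(46255 + (-17944 + 105)) = √(46255 - 17839) = √28416 = 16*√111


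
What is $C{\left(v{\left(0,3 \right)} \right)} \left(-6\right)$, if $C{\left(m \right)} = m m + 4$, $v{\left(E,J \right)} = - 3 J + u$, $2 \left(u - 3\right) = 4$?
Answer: $-120$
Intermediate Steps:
$u = 5$ ($u = 3 + \frac{1}{2} \cdot 4 = 3 + 2 = 5$)
$v{\left(E,J \right)} = 5 - 3 J$ ($v{\left(E,J \right)} = - 3 J + 5 = 5 - 3 J$)
$C{\left(m \right)} = 4 + m^{2}$ ($C{\left(m \right)} = m^{2} + 4 = 4 + m^{2}$)
$C{\left(v{\left(0,3 \right)} \right)} \left(-6\right) = \left(4 + \left(5 - 9\right)^{2}\right) \left(-6\right) = \left(4 + \left(-4\right)^{2}\right) \left(-6\right) = \left(4 + 16\right) \left(-6\right) = 20 \left(-6\right) = -120$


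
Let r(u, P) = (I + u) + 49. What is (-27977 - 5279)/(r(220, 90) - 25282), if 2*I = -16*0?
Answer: 33256/25013 ≈ 1.3295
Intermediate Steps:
I = 0 (I = (-16*0)/2 = (1/2)*0 = 0)
r(u, P) = 49 + u (r(u, P) = (0 + u) + 49 = u + 49 = 49 + u)
(-27977 - 5279)/(r(220, 90) - 25282) = (-27977 - 5279)/((49 + 220) - 25282) = -33256/(269 - 25282) = -33256/(-25013) = -33256*(-1/25013) = 33256/25013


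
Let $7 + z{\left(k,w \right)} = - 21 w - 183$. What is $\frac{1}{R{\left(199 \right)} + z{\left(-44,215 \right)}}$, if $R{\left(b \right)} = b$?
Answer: $- \frac{1}{4506} \approx -0.00022193$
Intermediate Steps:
$z{\left(k,w \right)} = -190 - 21 w$ ($z{\left(k,w \right)} = -7 - \left(183 + 21 w\right) = -190 - 21 w$)
$\frac{1}{R{\left(199 \right)} + z{\left(-44,215 \right)}} = \frac{1}{199 - 4705} = \frac{1}{-4506} = - \frac{1}{4506}$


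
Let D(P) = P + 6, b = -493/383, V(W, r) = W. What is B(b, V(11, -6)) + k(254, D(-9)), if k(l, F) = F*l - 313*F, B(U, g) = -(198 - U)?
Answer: -8536/383 ≈ -22.287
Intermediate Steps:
b = -493/383 (b = -493*1/383 = -493/383 ≈ -1.2872)
B(U, g) = -198 + U
D(P) = 6 + P
k(l, F) = -313*F + F*l
B(b, V(11, -6)) + k(254, D(-9)) = (-198 - 493/383) + (6 - 9)*(-313 + 254) = -76327/383 - 3*(-59) = -76327/383 + 177 = -8536/383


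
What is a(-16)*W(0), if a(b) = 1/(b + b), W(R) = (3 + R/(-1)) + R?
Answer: -3/32 ≈ -0.093750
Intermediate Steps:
W(R) = 3 (W(R) = (3 + R*(-1)) + R = (3 - R) + R = 3)
a(b) = 1/(2*b)
a(-16)*W(0) = ((1/2)/(-16))*3 = ((1/2)*(-1/16))*3 = -1/32*3 = -3/32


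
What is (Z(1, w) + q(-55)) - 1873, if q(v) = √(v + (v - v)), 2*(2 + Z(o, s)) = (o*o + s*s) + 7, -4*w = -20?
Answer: -3717/2 + I*√55 ≈ -1858.5 + 7.4162*I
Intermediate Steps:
w = 5 (w = -¼*(-20) = 5)
Z(o, s) = 3/2 + o²/2 + s²/2 (Z(o, s) = -2 + ((o*o + s*s) + 7)/2 = -2 + ((o² + s²) + 7)/2 = -2 + (7 + o² + s²)/2 = -2 + (7/2 + o²/2 + s²/2) = 3/2 + o²/2 + s²/2)
q(v) = √v (q(v) = √(v + 0) = √v)
(Z(1, w) + q(-55)) - 1873 = ((3/2 + (½)*1² + (½)*5²) + √(-55)) - 1873 = ((3/2 + (½)*1 + (½)*25) + I*√55) - 1873 = ((3/2 + ½ + 25/2) + I*√55) - 1873 = (29/2 + I*√55) - 1873 = -3717/2 + I*√55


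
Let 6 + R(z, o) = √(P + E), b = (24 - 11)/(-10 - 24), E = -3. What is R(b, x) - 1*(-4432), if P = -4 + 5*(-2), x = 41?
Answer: 4426 + I*√17 ≈ 4426.0 + 4.1231*I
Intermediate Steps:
b = -13/34 (b = 13/(-34) = 13*(-1/34) = -13/34 ≈ -0.38235)
P = -14 (P = -4 - 10 = -14)
R(z, o) = -6 + I*√17 (R(z, o) = -6 + √(-14 - 3) = -6 + √(-17) = -6 + I*√17)
R(b, x) - 1*(-4432) = (-6 + I*√17) - 1*(-4432) = (-6 + I*√17) + 4432 = 4426 + I*√17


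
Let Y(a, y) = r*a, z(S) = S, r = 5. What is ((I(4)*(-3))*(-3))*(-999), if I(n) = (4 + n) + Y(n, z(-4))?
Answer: -251748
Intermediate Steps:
Y(a, y) = 5*a
I(n) = 4 + 6*n (I(n) = (4 + n) + 5*n = 4 + 6*n)
((I(4)*(-3))*(-3))*(-999) = (((4 + 6*4)*(-3))*(-3))*(-999) = (((4 + 24)*(-3))*(-3))*(-999) = ((28*(-3))*(-3))*(-999) = -84*(-3)*(-999) = 252*(-999) = -251748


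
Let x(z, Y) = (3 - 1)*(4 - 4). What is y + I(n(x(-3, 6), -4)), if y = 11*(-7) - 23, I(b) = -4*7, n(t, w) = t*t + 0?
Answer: -128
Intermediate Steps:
x(z, Y) = 0 (x(z, Y) = 2*0 = 0)
n(t, w) = t² (n(t, w) = t² + 0 = t²)
I(b) = -28
y = -100 (y = -77 - 23 = -100)
y + I(n(x(-3, 6), -4)) = -100 - 28 = -128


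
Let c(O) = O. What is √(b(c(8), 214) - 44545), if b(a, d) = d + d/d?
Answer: I*√44330 ≈ 210.55*I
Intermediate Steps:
b(a, d) = 1 + d (b(a, d) = d + 1 = 1 + d)
√(b(c(8), 214) - 44545) = √((1 + 214) - 44545) = √(215 - 44545) = √(-44330) = I*√44330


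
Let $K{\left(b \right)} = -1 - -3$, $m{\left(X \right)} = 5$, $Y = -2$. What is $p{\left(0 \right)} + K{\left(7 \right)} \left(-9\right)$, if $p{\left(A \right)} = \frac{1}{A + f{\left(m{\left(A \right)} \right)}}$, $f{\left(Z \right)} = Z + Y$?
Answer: $- \frac{53}{3} \approx -17.667$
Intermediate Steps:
$f{\left(Z \right)} = -2 + Z$ ($f{\left(Z \right)} = Z - 2 = -2 + Z$)
$p{\left(A \right)} = \frac{1}{3 + A}$ ($p{\left(A \right)} = \frac{1}{A + \left(-2 + 5\right)} = \frac{1}{A + 3} = \frac{1}{3 + A}$)
$K{\left(b \right)} = 2$ ($K{\left(b \right)} = -1 + 3 = 2$)
$p{\left(0 \right)} + K{\left(7 \right)} \left(-9\right) = \frac{1}{3 + 0} + 2 \left(-9\right) = \frac{1}{3} - 18 = - \frac{53}{3}$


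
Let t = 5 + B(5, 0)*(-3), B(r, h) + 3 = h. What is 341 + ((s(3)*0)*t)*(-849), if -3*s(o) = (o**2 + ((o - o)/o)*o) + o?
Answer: 341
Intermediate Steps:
B(r, h) = -3 + h
t = 14 (t = 5 + (-3 + 0)*(-3) = 5 - 3*(-3) = 5 + 9 = 14)
s(o) = -o/3 - o**2/3 (s(o) = -((o**2 + ((o - o)/o)*o) + o)/3 = -((o**2 + (0/o)*o) + o)/3 = -((o**2 + 0*o) + o)/3 = -((o**2 + 0) + o)/3 = -(o**2 + o)/3 = -(o + o**2)/3 = -o/3 - o**2/3)
341 + ((s(3)*0)*t)*(-849) = 341 + ((-1/3*3*(1 + 3)*0)*14)*(-849) = 341 + ((-1/3*3*4*0)*14)*(-849) = 341 + (-4*0*14)*(-849) = 341 + (0*14)*(-849) = 341 + 0*(-849) = 341 + 0 = 341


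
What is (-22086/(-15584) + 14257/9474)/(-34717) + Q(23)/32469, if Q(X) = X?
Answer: 8656963228339/13868905101242064 ≈ 0.00062420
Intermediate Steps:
(-22086/(-15584) + 14257/9474)/(-34717) + Q(23)/32469 = (-22086/(-15584) + 14257/9474)/(-34717) + 23/32469 = (-22086*(-1/15584) + 14257*(1/9474))*(-1/34717) + 23*(1/32469) = (11043/7792 + 14257/9474)*(-1/34717) + 23/32469 = (107855963/36910704)*(-1/34717) + 23/32469 = -107855963/1281428910768 + 23/32469 = 8656963228339/13868905101242064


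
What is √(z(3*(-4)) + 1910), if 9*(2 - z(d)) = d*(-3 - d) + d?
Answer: 76*√3/3 ≈ 43.879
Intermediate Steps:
z(d) = 2 - d/9 - d*(-3 - d)/9 (z(d) = 2 - (d*(-3 - d) + d)/9 = 2 - (d + d*(-3 - d))/9 = 2 + (-d/9 - d*(-3 - d)/9) = 2 - d/9 - d*(-3 - d)/9)
√(z(3*(-4)) + 1910) = √((2 + (3*(-4))²/9 + 2*(3*(-4))/9) + 1910) = √((2 + (⅑)*(-12)² + (2/9)*(-12)) + 1910) = √((2 + (⅑)*144 - 8/3) + 1910) = √((2 + 16 - 8/3) + 1910) = √(46/3 + 1910) = √(5776/3) = 76*√3/3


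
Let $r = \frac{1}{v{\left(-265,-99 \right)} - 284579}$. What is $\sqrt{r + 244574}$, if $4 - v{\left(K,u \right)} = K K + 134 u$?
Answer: $\frac{\sqrt{28528449951314010}}{341534} \approx 494.54$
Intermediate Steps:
$v{\left(K,u \right)} = 4 - K^{2} - 134 u$ ($v{\left(K,u \right)} = 4 - \left(K K + 134 u\right) = 4 - \left(K^{2} + 134 u\right) = 4 - K^{2} - 134 u$)
$r = - \frac{1}{341534}$ ($r = \frac{1}{\left(4 - \left(-265\right)^{2} - -13266\right) - 284579} = \frac{1}{\left(4 - 70225 + 13266\right) - 284579} = \frac{1}{-56955 - 284579} = \frac{1}{-341534} = - \frac{1}{341534} \approx -2.928 \cdot 10^{-6}$)
$\sqrt{r + 244574} = \sqrt{- \frac{1}{341534} + 244574} = \sqrt{\frac{83530336515}{341534}} = \frac{\sqrt{28528449951314010}}{341534}$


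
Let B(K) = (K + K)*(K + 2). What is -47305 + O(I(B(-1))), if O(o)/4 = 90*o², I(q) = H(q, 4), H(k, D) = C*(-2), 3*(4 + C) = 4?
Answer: -37065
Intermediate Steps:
C = -8/3 (C = -4 + (⅓)*4 = -4 + 4/3 = -8/3 ≈ -2.6667)
B(K) = 2*K*(2 + K) (B(K) = (2*K)*(2 + K) = 2*K*(2 + K))
H(k, D) = 16/3 (H(k, D) = -8/3*(-2) = 16/3)
I(q) = 16/3
O(o) = 360*o² (O(o) = 4*(90*o²) = 360*o²)
-47305 + O(I(B(-1))) = -47305 + 360*(16/3)² = -47305 + 360*(256/9) = -47305 + 10240 = -37065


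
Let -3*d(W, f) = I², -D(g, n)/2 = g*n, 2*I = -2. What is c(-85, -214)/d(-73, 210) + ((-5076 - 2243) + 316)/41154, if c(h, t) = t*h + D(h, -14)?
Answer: -1951941223/41154 ≈ -47430.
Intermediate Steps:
I = -1 (I = (½)*(-2) = -1)
D(g, n) = -2*g*n
d(W, f) = -⅓ (d(W, f) = -⅓*(-1)² = -⅓*1 = -⅓)
c(h, t) = 28*h + h*t (c(h, t) = t*h - 2*h*(-14) = h*t + 28*h = 28*h + h*t)
c(-85, -214)/d(-73, 210) + ((-5076 - 2243) + 316)/41154 = (-85*(28 - 214))/(-⅓) + ((-5076 - 2243) + 316)/41154 = -85*(-186)*(-3) + (-7319 + 316)*(1/41154) = 15810*(-3) - 7003*1/41154 = -47430 - 7003/41154 = -1951941223/41154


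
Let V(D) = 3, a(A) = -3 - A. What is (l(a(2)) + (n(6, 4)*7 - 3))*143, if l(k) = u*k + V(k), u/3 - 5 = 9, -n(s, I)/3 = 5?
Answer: -45045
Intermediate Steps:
n(s, I) = -15 (n(s, I) = -3*5 = -15)
u = 42 (u = 15 + 3*9 = 15 + 27 = 42)
l(k) = 3 + 42*k (l(k) = 42*k + 3 = 3 + 42*k)
(l(a(2)) + (n(6, 4)*7 - 3))*143 = ((3 + 42*(-3 - 1*2)) + (-15*7 - 3))*143 = ((3 + 42*(-3 - 2)) + (-105 - 3))*143 = ((3 + 42*(-5)) - 108)*143 = ((3 - 210) - 108)*143 = (-207 - 108)*143 = -315*143 = -45045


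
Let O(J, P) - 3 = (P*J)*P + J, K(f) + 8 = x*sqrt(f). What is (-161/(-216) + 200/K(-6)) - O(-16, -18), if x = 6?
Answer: 7850351/1512 - 30*I*sqrt(6)/7 ≈ 5192.0 - 10.498*I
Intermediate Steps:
K(f) = -8 + 6*sqrt(f)
O(J, P) = 3 + J + J*P**2 (O(J, P) = 3 + ((P*J)*P + J) = 3 + ((J*P)*P + J) = 3 + (J*P**2 + J) = 3 + (J + J*P**2) = 3 + J + J*P**2)
(-161/(-216) + 200/K(-6)) - O(-16, -18) = (-161/(-216) + 200/(-8 + 6*sqrt(-6))) - (3 - 16 - 16*(-18)**2) = (-161*(-1/216) + 200/(-8 + 6*(I*sqrt(6)))) - (3 - 16 - 16*324) = (161/216 + 200/(-8 + 6*I*sqrt(6))) - (3 - 16 - 5184) = (161/216 + 200/(-8 + 6*I*sqrt(6))) - 1*(-5197) = (161/216 + 200/(-8 + 6*I*sqrt(6))) + 5197 = 1122713/216 + 200/(-8 + 6*I*sqrt(6))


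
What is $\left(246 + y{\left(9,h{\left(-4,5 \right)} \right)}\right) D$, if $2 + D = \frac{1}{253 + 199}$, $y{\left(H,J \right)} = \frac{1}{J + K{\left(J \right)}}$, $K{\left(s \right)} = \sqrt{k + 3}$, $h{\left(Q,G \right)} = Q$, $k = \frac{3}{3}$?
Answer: $- \frac{443373}{904} \approx -490.46$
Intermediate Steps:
$k = 1$ ($k = 3 \cdot \frac{1}{3} = 1$)
$K{\left(s \right)} = 2$ ($K{\left(s \right)} = \sqrt{1 + 3} = \sqrt{4} = 2$)
$y{\left(H,J \right)} = \frac{1}{2 + J}$ ($y{\left(H,J \right)} = \frac{1}{J + 2} = \frac{1}{2 + J}$)
$D = - \frac{903}{452}$ ($D = -2 + \frac{1}{253 + 199} = -2 + \frac{1}{452} = - \frac{903}{452} \approx -1.9978$)
$\left(246 + y{\left(9,h{\left(-4,5 \right)} \right)}\right) D = \left(246 + \frac{1}{2 - 4}\right) \left(- \frac{903}{452}\right) = \left(246 + \frac{1}{-2}\right) \left(- \frac{903}{452}\right) = \left(246 - \frac{1}{2}\right) \left(- \frac{903}{452}\right) = \frac{491}{2} \left(- \frac{903}{452}\right) = - \frac{443373}{904}$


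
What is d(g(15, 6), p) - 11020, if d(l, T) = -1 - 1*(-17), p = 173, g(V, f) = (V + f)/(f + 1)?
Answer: -11004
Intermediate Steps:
g(V, f) = (V + f)/(1 + f)
d(l, T) = 16 (d(l, T) = -1 + 17 = 16)
d(g(15, 6), p) - 11020 = 16 - 11020 = -11004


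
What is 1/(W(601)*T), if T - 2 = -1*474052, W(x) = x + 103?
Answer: -1/333731200 ≈ -2.9964e-9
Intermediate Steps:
W(x) = 103 + x
T = -474050 (T = 2 - 1*474052 = 2 - 474052 = -474050)
1/(W(601)*T) = 1/((103 + 601)*(-474050)) = -1/474050/704 = (1/704)*(-1/474050) = -1/333731200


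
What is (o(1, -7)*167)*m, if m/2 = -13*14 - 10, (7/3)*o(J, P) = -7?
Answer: 192384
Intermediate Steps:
o(J, P) = -3 (o(J, P) = (3/7)*(-7) = -3)
m = -384 (m = 2*(-13*14 - 10) = 2*(-182 - 10) = 2*(-192) = -384)
(o(1, -7)*167)*m = -3*167*(-384) = -501*(-384) = 192384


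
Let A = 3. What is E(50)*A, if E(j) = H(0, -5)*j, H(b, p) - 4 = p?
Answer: -150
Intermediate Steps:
H(b, p) = 4 + p
E(j) = -j (E(j) = (4 - 5)*j = -j)
E(50)*A = -1*50*3 = -50*3 = -150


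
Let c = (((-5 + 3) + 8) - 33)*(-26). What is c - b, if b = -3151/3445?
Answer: 2421541/3445 ≈ 702.92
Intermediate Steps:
b = -3151/3445 (b = -3151*1/3445 = -3151/3445 ≈ -0.91466)
c = 702 (c = ((-2 + 8) - 33)*(-26) = (6 - 33)*(-26) = -27*(-26) = 702)
c - b = 702 - 1*(-3151/3445) = 702 + 3151/3445 = 2421541/3445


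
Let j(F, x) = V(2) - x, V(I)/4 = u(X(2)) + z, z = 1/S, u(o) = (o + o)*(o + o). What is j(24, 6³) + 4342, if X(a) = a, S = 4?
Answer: 4191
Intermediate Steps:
u(o) = 4*o² (u(o) = (2*o)*(2*o) = 4*o²)
z = ¼ (z = 1/4 = ¼ ≈ 0.25000)
V(I) = 65 (V(I) = 4*(4*2² + ¼) = 4*(4*4 + ¼) = 4*(16 + ¼) = 4*(65/4) = 65)
j(F, x) = 65 - x
j(24, 6³) + 4342 = (65 - 1*6³) + 4342 = (65 - 1*216) + 4342 = (65 - 216) + 4342 = -151 + 4342 = 4191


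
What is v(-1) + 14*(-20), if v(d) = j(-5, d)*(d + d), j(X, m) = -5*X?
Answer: -330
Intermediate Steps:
v(d) = 50*d (v(d) = (-5*(-5))*(d + d) = 25*(2*d) = 50*d)
v(-1) + 14*(-20) = 50*(-1) + 14*(-20) = -50 - 280 = -330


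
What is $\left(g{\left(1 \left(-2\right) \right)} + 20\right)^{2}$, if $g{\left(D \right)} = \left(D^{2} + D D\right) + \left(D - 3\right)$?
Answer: $529$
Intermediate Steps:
$g{\left(D \right)} = -3 + D + 2 D^{2}$ ($g{\left(D \right)} = \left(D^{2} + D^{2}\right) + \left(-3 + D\right) = 2 D^{2} + \left(-3 + D\right) = -3 + D + 2 D^{2}$)
$\left(g{\left(1 \left(-2\right) \right)} + 20\right)^{2} = \left(\left(-3 + 1 \left(-2\right) + 2 \left(1 \left(-2\right)\right)^{2}\right) + 20\right)^{2} = \left(\left(-3 - 2 + 2 \left(-2\right)^{2}\right) + 20\right)^{2} = \left(\left(-3 - 2 + 2 \cdot 4\right) + 20\right)^{2} = \left(\left(-3 - 2 + 8\right) + 20\right)^{2} = \left(3 + 20\right)^{2} = 23^{2} = 529$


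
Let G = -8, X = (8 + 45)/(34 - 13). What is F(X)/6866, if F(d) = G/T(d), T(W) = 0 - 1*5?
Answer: 4/17165 ≈ 0.00023303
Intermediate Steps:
X = 53/21 ≈ 2.5238
T(W) = -5 (T(W) = 0 - 5 = -5)
F(d) = 8/5 (F(d) = -8/(-5) = -8*(-⅕) = 8/5)
F(X)/6866 = (8/5)/6866 = (8/5)*(1/6866) = 4/17165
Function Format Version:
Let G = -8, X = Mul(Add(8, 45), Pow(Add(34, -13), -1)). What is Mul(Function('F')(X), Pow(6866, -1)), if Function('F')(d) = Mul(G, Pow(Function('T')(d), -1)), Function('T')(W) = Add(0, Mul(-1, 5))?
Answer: Rational(4, 17165) ≈ 0.00023303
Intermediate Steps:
X = Rational(53, 21) (X = Mul(53, Pow(21, -1)) = Mul(53, Rational(1, 21)) = Rational(53, 21) ≈ 2.5238)
Function('T')(W) = -5 (Function('T')(W) = Add(0, -5) = -5)
Function('F')(d) = Rational(8, 5) (Function('F')(d) = Mul(-8, Pow(-5, -1)) = Mul(-8, Rational(-1, 5)) = Rational(8, 5))
Mul(Function('F')(X), Pow(6866, -1)) = Mul(Rational(8, 5), Pow(6866, -1)) = Mul(Rational(8, 5), Rational(1, 6866)) = Rational(4, 17165)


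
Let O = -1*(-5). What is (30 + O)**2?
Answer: 1225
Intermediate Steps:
O = 5
(30 + O)**2 = (30 + 5)**2 = 35**2 = 1225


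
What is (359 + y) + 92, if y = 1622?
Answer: 2073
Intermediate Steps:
(359 + y) + 92 = (359 + 1622) + 92 = 1981 + 92 = 2073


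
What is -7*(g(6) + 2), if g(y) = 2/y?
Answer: -49/3 ≈ -16.333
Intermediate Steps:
-7*(g(6) + 2) = -7*(2/6 + 2) = -7*(2*(⅙) + 2) = -7*(⅓ + 2) = -7*7/3 = -1*49/3 = -49/3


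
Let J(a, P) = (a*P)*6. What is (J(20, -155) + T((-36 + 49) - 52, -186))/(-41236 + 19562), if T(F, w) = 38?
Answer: 9281/10837 ≈ 0.85642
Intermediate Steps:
J(a, P) = 6*P*a (J(a, P) = (P*a)*6 = 6*P*a)
(J(20, -155) + T((-36 + 49) - 52, -186))/(-41236 + 19562) = (6*(-155)*20 + 38)/(-41236 + 19562) = (-18600 + 38)/(-21674) = -18562*(-1/21674) = 9281/10837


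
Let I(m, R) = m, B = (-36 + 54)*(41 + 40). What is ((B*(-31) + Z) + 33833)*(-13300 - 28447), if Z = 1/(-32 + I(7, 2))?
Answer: 11861408122/25 ≈ 4.7446e+8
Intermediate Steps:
B = 1458 (B = 18*81 = 1458)
Z = -1/25 (Z = 1/(-32 + 7) = 1/(-25) = -1/25 ≈ -0.040000)
((B*(-31) + Z) + 33833)*(-13300 - 28447) = ((1458*(-31) - 1/25) + 33833)*(-13300 - 28447) = ((-45198 - 1/25) + 33833)*(-41747) = (-1129951/25 + 33833)*(-41747) = -284126/25*(-41747) = 11861408122/25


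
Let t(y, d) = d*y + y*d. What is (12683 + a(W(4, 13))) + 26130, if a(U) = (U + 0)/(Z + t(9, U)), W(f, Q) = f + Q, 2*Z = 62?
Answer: 13079998/337 ≈ 38813.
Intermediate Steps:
Z = 31 (Z = (½)*62 = 31)
t(y, d) = 2*d*y (t(y, d) = d*y + d*y = 2*d*y)
W(f, Q) = Q + f
a(U) = U/(31 + 18*U) (a(U) = (U + 0)/(31 + 2*U*9) = U/(31 + 18*U))
(12683 + a(W(4, 13))) + 26130 = (12683 + (13 + 4)/(31 + 18*(13 + 4))) + 26130 = (12683 + 17/(31 + 18*17)) + 26130 = (12683 + 17/(31 + 306)) + 26130 = (12683 + 17/337) + 26130 = 4274188/337 + 26130 = 13079998/337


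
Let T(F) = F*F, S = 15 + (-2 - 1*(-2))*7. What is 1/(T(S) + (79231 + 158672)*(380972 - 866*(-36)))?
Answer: 1/98051245869 ≈ 1.0199e-11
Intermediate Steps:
S = 15 (S = 15 + (-2 + 2)*7 = 15 + 0*7 = 15 + 0 = 15)
T(F) = F**2
1/(T(S) + (79231 + 158672)*(380972 - 866*(-36))) = 1/(15**2 + (79231 + 158672)*(380972 - 866*(-36))) = 1/(225 + 237903*(380972 + 31176)) = 1/(225 + 237903*412148) = 1/(225 + 98051245644) = 1/98051245869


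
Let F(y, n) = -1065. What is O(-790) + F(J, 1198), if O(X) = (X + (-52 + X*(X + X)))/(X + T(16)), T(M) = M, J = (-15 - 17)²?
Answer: -345278/129 ≈ -2676.6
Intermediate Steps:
J = 1024 (J = (-32)² = 1024)
O(X) = (-52 + X + 2*X²)/(16 + X) (O(X) = (X + (-52 + X*(X + X)))/(X + 16) = (X + (-52 + X*(2*X)))/(16 + X) = (X + (-52 + 2*X²))/(16 + X) = (-52 + X + 2*X²)/(16 + X))
O(-790) + F(J, 1198) = (-52 - 790 + 2*(-790)²)/(16 - 790) - 1065 = (-52 - 790 + 2*624100)/(-774) - 1065 = -(-52 - 790 + 1248200)/774 - 1065 = -1/774*1247358 - 1065 = -207893/129 - 1065 = -345278/129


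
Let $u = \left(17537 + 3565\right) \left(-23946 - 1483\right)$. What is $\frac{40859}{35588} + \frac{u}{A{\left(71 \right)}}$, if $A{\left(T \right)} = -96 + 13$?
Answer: $\frac{2728088906143}{421972} \approx 6.4651 \cdot 10^{6}$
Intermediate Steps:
$u = -536602758$ ($u = 21102 \left(-25429\right) = -536602758$)
$A{\left(T \right)} = -83$
$\frac{40859}{35588} + \frac{u}{A{\left(71 \right)}} = \frac{40859}{35588} - \frac{536602758}{-83} = 40859 \cdot \frac{1}{35588} - - \frac{536602758}{83} = \frac{5837}{5084} + \frac{536602758}{83} = \frac{2728088906143}{421972}$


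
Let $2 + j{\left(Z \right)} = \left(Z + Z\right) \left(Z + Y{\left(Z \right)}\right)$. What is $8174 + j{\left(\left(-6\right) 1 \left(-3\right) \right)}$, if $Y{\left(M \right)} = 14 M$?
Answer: $17892$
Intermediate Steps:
$j{\left(Z \right)} = -2 + 30 Z^{2}$ ($j{\left(Z \right)} = -2 + \left(Z + Z\right) \left(Z + 14 Z\right) = -2 + 2 Z 15 Z = -2 + 30 Z^{2}$)
$8174 + j{\left(\left(-6\right) 1 \left(-3\right) \right)} = 8174 - \left(2 - 30 \left(\left(-6\right) 1 \left(-3\right)\right)^{2}\right) = 8174 - \left(2 - 30 \left(\left(-6\right) \left(-3\right)\right)^{2}\right) = 8174 - \left(2 - 30 \cdot 18^{2}\right) = 8174 + \left(-2 + 30 \cdot 324\right) = 8174 + \left(-2 + 9720\right) = 8174 + 9718 = 17892$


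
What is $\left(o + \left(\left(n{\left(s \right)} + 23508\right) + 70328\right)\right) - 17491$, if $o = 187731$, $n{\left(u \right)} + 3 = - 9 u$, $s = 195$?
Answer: $262318$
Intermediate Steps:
$n{\left(u \right)} = -3 - 9 u$
$\left(o + \left(\left(n{\left(s \right)} + 23508\right) + 70328\right)\right) - 17491 = \left(187731 + \left(\left(\left(-3 - 1755\right) + 23508\right) + 70328\right)\right) - 17491 = \left(187731 + \left(\left(-1758 + 23508\right) + 70328\right)\right) - 17491 = \left(187731 + \left(21750 + 70328\right)\right) - 17491 = \left(187731 + 92078\right) - 17491 = 279809 - 17491 = 262318$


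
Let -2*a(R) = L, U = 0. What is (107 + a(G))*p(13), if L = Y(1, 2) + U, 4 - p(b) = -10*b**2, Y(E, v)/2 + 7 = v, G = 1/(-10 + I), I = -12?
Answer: 189728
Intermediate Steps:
G = -1/22 (G = 1/(-10 - 12) = 1/(-22) = -1/22 ≈ -0.045455)
Y(E, v) = -14 + 2*v
p(b) = 4 + 10*b**2 (p(b) = 4 - (-10)*b**2 = 4 + 10*b**2)
L = -10 (L = (-14 + 2*2) + 0 = (-14 + 4) + 0 = -10 + 0 = -10)
a(R) = 5 (a(R) = -1/2*(-10) = 5)
(107 + a(G))*p(13) = (107 + 5)*(4 + 10*13**2) = 112*(4 + 10*169) = 112*(4 + 1690) = 112*1694 = 189728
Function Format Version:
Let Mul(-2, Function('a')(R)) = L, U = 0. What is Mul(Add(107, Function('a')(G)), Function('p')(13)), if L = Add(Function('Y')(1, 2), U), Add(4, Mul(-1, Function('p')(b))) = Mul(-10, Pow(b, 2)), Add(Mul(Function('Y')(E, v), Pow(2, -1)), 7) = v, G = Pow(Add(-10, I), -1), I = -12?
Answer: 189728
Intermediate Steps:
G = Rational(-1, 22) (G = Pow(Add(-10, -12), -1) = Pow(-22, -1) = Rational(-1, 22) ≈ -0.045455)
Function('Y')(E, v) = Add(-14, Mul(2, v))
Function('p')(b) = Add(4, Mul(10, Pow(b, 2))) (Function('p')(b) = Add(4, Mul(-1, Mul(-10, Pow(b, 2)))) = Add(4, Mul(10, Pow(b, 2))))
L = -10 (L = Add(Add(-14, Mul(2, 2)), 0) = Add(Add(-14, 4), 0) = Add(-10, 0) = -10)
Function('a')(R) = 5 (Function('a')(R) = Mul(Rational(-1, 2), -10) = 5)
Mul(Add(107, Function('a')(G)), Function('p')(13)) = Mul(Add(107, 5), Add(4, Mul(10, Pow(13, 2)))) = Mul(112, Add(4, Mul(10, 169))) = Mul(112, Add(4, 1690)) = Mul(112, 1694) = 189728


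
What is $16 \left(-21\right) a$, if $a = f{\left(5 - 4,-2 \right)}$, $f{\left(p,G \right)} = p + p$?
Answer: $-672$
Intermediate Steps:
$f{\left(p,G \right)} = 2 p$
$a = 2$ ($a = 2 \left(5 - 4\right) = 2 \cdot 1 = 2$)
$16 \left(-21\right) a = 16 \left(-21\right) 2 = \left(-336\right) 2 = -672$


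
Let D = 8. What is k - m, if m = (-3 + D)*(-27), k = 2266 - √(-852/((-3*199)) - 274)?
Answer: 2401 - I*√10794158/199 ≈ 2401.0 - 16.51*I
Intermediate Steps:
k = 2266 - I*√10794158/199 (k = 2266 - √(-852/(-597) - 274) = 2266 - √(-852*(-1/597) - 274) = 2266 - √(284/199 - 274) = 2266 - √(-54242/199) = 2266 - I*√10794158/199 ≈ 2266.0 - 16.51*I)
m = -135 (m = (-3 + 8)*(-27) = 5*(-27) = -135)
k - m = (2266 - I*√10794158/199) - 1*(-135) = (2266 - I*√10794158/199) + 135 = 2401 - I*√10794158/199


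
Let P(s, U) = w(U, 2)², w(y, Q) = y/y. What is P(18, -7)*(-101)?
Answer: -101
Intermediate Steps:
w(y, Q) = 1
P(s, U) = 1 (P(s, U) = 1² = 1)
P(18, -7)*(-101) = 1*(-101) = -101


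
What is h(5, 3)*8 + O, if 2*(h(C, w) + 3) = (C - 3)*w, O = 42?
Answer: 42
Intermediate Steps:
h(C, w) = -3 + w*(-3 + C)/2 (h(C, w) = -3 + ((C - 3)*w)/2 = -3 + ((-3 + C)*w)/2 = -3 + (w*(-3 + C))/2 = -3 + w*(-3 + C)/2)
h(5, 3)*8 + O = (-3 - 3/2*3 + (1/2)*5*3)*8 + 42 = (-3 - 9/2 + 15/2)*8 + 42 = 0*8 + 42 = 0 + 42 = 42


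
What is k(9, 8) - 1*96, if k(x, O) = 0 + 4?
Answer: -92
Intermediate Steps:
k(x, O) = 4
k(9, 8) - 1*96 = 4 - 1*96 = 4 - 96 = -92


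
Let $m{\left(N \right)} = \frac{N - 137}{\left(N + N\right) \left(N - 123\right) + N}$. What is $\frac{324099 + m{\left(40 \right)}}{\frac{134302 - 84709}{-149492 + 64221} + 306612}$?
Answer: $\frac{182399230742687}{172557410909400} \approx 1.057$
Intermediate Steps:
$m{\left(N \right)} = \frac{-137 + N}{N + 2 N \left(-123 + N\right)}$ ($m{\left(N \right)} = \frac{-137 + N}{2 N \left(-123 + N\right) + N} = \frac{-137 + N}{N + 2 N \left(-123 + N\right)}$)
$\frac{324099 + m{\left(40 \right)}}{\frac{134302 - 84709}{-149492 + 64221} + 306612} = \frac{324099 + \frac{-137 + 40}{40 \left(-245 + 2 \cdot 40\right)}}{\frac{134302 - 84709}{-149492 + 64221} + 306612} = \frac{324099 + \frac{1}{40} \frac{1}{-245 + 80} \left(-97\right)}{\frac{49593}{-85271} + 306612} = \frac{324099 + \frac{1}{40} \frac{1}{-165} \left(-97\right)}{49593 \left(- \frac{1}{85271}\right) + 306612} = \frac{324099 + \frac{1}{40} \left(- \frac{1}{165}\right) \left(-97\right)}{- \frac{49593}{85271} + 306612} = \frac{324099 + \frac{97}{6600}}{\frac{26145062259}{85271}} = \frac{2139053497}{6600} \cdot \frac{85271}{26145062259} = \frac{182399230742687}{172557410909400}$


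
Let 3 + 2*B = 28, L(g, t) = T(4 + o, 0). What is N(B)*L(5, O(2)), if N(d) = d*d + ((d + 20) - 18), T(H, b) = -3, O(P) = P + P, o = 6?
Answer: -2049/4 ≈ -512.25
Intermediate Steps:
O(P) = 2*P
L(g, t) = -3
B = 25/2 (B = -3/2 + (1/2)*28 = -3/2 + 14 = 25/2 ≈ 12.500)
N(d) = 2 + d + d**2 (N(d) = d**2 + ((20 + d) - 18) = d**2 + (2 + d) = 2 + d + d**2)
N(B)*L(5, O(2)) = (2 + 25/2 + (25/2)**2)*(-3) = (2 + 25/2 + 625/4)*(-3) = (683/4)*(-3) = -2049/4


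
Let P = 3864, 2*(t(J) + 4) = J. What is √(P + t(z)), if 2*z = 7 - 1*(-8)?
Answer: √15455/2 ≈ 62.159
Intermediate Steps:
z = 15/2 (z = (7 - 1*(-8))/2 = (7 + 8)/2 = (½)*15 = 15/2 ≈ 7.5000)
t(J) = -4 + J/2
√(P + t(z)) = √(3864 + (-4 + (½)*(15/2))) = √(3864 + (-4 + 15/4)) = √(3864 - ¼) = √(15455/4) = √15455/2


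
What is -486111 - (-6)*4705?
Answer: -457881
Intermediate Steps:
-486111 - (-6)*4705 = -486111 - 1*(-28230) = -486111 + 28230 = -457881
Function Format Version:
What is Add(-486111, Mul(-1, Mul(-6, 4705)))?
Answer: -457881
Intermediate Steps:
Add(-486111, Mul(-1, Mul(-6, 4705))) = Add(-486111, Mul(-1, -28230)) = Add(-486111, 28230) = -457881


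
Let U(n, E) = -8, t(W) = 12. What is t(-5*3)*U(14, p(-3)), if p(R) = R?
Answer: -96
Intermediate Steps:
t(-5*3)*U(14, p(-3)) = 12*(-8) = -96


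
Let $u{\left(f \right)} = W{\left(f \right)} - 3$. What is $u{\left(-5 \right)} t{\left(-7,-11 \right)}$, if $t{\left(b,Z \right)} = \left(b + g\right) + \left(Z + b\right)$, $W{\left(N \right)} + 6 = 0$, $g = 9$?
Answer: $144$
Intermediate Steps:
$W{\left(N \right)} = -6$ ($W{\left(N \right)} = -6 + 0 = -6$)
$t{\left(b,Z \right)} = 9 + Z + 2 b$ ($t{\left(b,Z \right)} = \left(b + 9\right) + \left(Z + b\right) = \left(9 + b\right) + \left(Z + b\right) = 9 + Z + 2 b$)
$u{\left(f \right)} = -9$ ($u{\left(f \right)} = -6 - 3 = -9$)
$u{\left(-5 \right)} t{\left(-7,-11 \right)} = - 9 \left(9 - 11 + 2 \left(-7\right)\right) = - 9 \left(9 - 11 - 14\right) = \left(-9\right) \left(-16\right) = 144$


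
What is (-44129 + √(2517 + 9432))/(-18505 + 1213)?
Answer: 44129/17292 - √11949/17292 ≈ 2.5457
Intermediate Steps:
(-44129 + √(2517 + 9432))/(-18505 + 1213) = (-44129 + √11949)/(-17292) = (-44129 + √11949)*(-1/17292) = 44129/17292 - √11949/17292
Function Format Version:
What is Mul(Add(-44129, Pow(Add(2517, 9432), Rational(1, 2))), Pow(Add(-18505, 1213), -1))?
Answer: Add(Rational(44129, 17292), Mul(Rational(-1, 17292), Pow(11949, Rational(1, 2)))) ≈ 2.5457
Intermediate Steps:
Mul(Add(-44129, Pow(Add(2517, 9432), Rational(1, 2))), Pow(Add(-18505, 1213), -1)) = Mul(Add(-44129, Pow(11949, Rational(1, 2))), Pow(-17292, -1)) = Mul(Add(-44129, Pow(11949, Rational(1, 2))), Rational(-1, 17292)) = Add(Rational(44129, 17292), Mul(Rational(-1, 17292), Pow(11949, Rational(1, 2))))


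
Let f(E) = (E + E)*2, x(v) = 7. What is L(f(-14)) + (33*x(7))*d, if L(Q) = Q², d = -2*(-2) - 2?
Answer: 3598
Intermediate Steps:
f(E) = 4*E (f(E) = (2*E)*2 = 4*E)
d = 2 (d = 4 - 2 = 2)
L(f(-14)) + (33*x(7))*d = (4*(-14))² + (33*7)*2 = (-56)² + 231*2 = 3136 + 462 = 3598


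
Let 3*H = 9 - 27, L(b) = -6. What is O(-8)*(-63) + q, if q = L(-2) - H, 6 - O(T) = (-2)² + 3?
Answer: 63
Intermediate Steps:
O(T) = -1 (O(T) = 6 - ((-2)² + 3) = 6 - (4 + 3) = 6 - 1*7 = 6 - 7 = -1)
H = -6 (H = (9 - 27)/3 = (⅓)*(-18) = -6)
q = 0 (q = -6 - 1*(-6) = -6 + 6 = 0)
O(-8)*(-63) + q = -1*(-63) + 0 = 63 + 0 = 63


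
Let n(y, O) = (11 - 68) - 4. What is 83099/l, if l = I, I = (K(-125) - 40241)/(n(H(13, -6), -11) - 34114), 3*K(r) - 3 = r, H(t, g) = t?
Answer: 1703944995/24169 ≈ 70501.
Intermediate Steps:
n(y, O) = -61 (n(y, O) = -57 - 4 = -61)
K(r) = 1 + r/3
I = 24169/20505 (I = ((1 + (⅓)*(-125)) - 40241)/(-61 - 34114) = ((1 - 125/3) - 40241)/(-34175) = (-122/3 - 40241)*(-1/34175) = -120845/3*(-1/34175) = 24169/20505 ≈ 1.1787)
l = 24169/20505 ≈ 1.1787
83099/l = 83099/(24169/20505) = 83099*(20505/24169) = 1703944995/24169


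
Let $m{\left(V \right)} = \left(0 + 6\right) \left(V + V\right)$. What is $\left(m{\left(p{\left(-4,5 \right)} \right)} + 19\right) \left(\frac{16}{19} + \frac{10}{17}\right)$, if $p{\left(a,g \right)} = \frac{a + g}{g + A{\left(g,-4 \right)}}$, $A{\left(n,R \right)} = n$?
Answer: $\frac{46662}{1615} \approx 28.893$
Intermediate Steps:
$p{\left(a,g \right)} = \frac{a + g}{2 g}$ ($p{\left(a,g \right)} = \frac{a + g}{g + g} = \frac{a + g}{2 g}$)
$m{\left(V \right)} = 12 V$ ($m{\left(V \right)} = 6 \cdot 2 V = 12 V$)
$\left(m{\left(p{\left(-4,5 \right)} \right)} + 19\right) \left(\frac{16}{19} + \frac{10}{17}\right) = \left(12 \frac{-4 + 5}{2 \cdot 5} + 19\right) \left(\frac{16}{19} + \frac{10}{17}\right) = \left(12 \cdot \frac{1}{2} \cdot \frac{1}{5} \cdot 1 + 19\right) \left(16 \cdot \frac{1}{19} + 10 \cdot \frac{1}{17}\right) = \left(12 \cdot \frac{1}{10} + 19\right) \left(\frac{16}{19} + \frac{10}{17}\right) = \left(\frac{6}{5} + 19\right) \frac{462}{323} = \frac{101}{5} \cdot \frac{462}{323} = \frac{46662}{1615}$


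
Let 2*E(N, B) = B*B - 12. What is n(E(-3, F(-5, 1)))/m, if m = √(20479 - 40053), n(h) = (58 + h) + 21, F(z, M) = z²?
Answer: -771*I*√19574/39148 ≈ -2.7554*I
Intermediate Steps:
E(N, B) = -6 + B²/2 (E(N, B) = (B*B - 12)/2 = (B² - 12)/2 = (-12 + B²)/2 = -6 + B²/2)
n(h) = 79 + h
m = I*√19574 (m = √(-19574) = I*√19574 ≈ 139.91*I)
n(E(-3, F(-5, 1)))/m = (79 + (-6 + ((-5)²)²/2))/((I*√19574)) = (79 + (-6 + (½)*25²))*(-I*√19574/19574) = (79 + (-6 + (½)*625))*(-I*√19574/19574) = (79 + (-6 + 625/2))*(-I*√19574/19574) = (79 + 613/2)*(-I*√19574/19574) = 771*(-I*√19574/19574)/2 = -771*I*√19574/39148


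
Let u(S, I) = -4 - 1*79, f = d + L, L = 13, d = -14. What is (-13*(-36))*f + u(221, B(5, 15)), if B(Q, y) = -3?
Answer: -551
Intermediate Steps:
f = -1 (f = -14 + 13 = -1)
u(S, I) = -83 (u(S, I) = -4 - 79 = -83)
(-13*(-36))*f + u(221, B(5, 15)) = -13*(-36)*(-1) - 83 = 468*(-1) - 83 = -468 - 83 = -551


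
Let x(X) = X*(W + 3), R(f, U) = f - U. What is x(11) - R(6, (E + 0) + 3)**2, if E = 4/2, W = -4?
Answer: -12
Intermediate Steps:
E = 2 (E = 4*(1/2) = 2)
x(X) = -X (x(X) = X*(-4 + 3) = X*(-1) = -X)
x(11) - R(6, (E + 0) + 3)**2 = -1*11 - (6 - ((2 + 0) + 3))**2 = -11 - (6 - (2 + 3))**2 = -11 - (6 - 1*5)**2 = -11 - (6 - 5)**2 = -11 - 1*1**2 = -11 - 1*1 = -11 - 1 = -12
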